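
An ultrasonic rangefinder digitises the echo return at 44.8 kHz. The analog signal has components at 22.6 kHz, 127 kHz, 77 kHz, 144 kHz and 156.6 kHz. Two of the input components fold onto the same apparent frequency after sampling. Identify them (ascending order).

22.6 kHz, 156.6 kHz

fs/2 = 22.4 kHz.
22.6 kHz > fs/2 = 22.4 kHz, folds to fs − 22.6 kHz = 22.2 kHz.
127 kHz mod fs = 37.4 kHz.
37.4 kHz > fs/2 = 22.4 kHz, folds to fs − 37.4 kHz = 7.4 kHz.
77 kHz mod fs = 32.2 kHz.
32.2 kHz > fs/2 = 22.4 kHz, folds to fs − 32.2 kHz = 12.6 kHz.
144 kHz mod fs = 9.6 kHz.
9.6 kHz ≤ fs/2 = 22.4 kHz, appears at 9.6 kHz.
156.6 kHz mod fs = 22.2 kHz.
22.2 kHz ≤ fs/2 = 22.4 kHz, appears at 22.2 kHz.
22.6 kHz and 156.6 kHz both map to 22.2 kHz.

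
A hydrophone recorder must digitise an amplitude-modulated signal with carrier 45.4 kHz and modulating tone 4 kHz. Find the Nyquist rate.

AM sidebands sit at fc ± fm = 41.4 kHz and 49.4 kHz.
Highest-frequency component: 49.4 kHz.
Nyquist rate = 2 × 49.4 kHz = 98.8 kHz.

98.8 kHz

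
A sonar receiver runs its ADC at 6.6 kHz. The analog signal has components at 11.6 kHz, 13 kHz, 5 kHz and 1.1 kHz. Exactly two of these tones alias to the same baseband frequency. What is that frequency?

1.6 kHz

fs/2 = 3.3 kHz.
11.6 kHz mod fs = 5 kHz.
5 kHz > fs/2 = 3.3 kHz, folds to fs − 5 kHz = 1.6 kHz.
13 kHz mod fs = 6.4 kHz.
6.4 kHz > fs/2 = 3.3 kHz, folds to fs − 6.4 kHz = 0.2 kHz.
5 kHz > fs/2 = 3.3 kHz, folds to fs − 5 kHz = 1.6 kHz.
1.1 kHz ≤ fs/2 = 3.3 kHz, passes unchanged.
5 kHz and 11.6 kHz both map to 1.6 kHz.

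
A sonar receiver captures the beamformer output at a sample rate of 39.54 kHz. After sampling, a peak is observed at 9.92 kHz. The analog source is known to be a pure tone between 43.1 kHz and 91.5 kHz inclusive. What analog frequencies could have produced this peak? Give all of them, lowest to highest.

Frequencies that alias to 9.92 kHz are k·fs ± 9.92 kHz for integer k ≥ 0.
k=0: 9.92 kHz.
k=1: 29.62 kHz, 49.46 kHz.
k=2: 69.16 kHz, 89 kHz.
k=3: 108.7 kHz, 128.54 kHz.
Within [43.1 kHz, 91.5 kHz]: 49.46 kHz, 69.16 kHz, 89 kHz.

49.46 kHz, 69.16 kHz, 89 kHz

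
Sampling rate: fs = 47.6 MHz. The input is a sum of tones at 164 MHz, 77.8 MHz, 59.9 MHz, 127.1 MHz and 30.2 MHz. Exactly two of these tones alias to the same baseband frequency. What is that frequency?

fs/2 = 23.8 MHz.
164 MHz mod fs = 21.2 MHz.
21.2 MHz ≤ fs/2 = 23.8 MHz, appears at 21.2 MHz.
77.8 MHz mod fs = 30.2 MHz.
30.2 MHz > fs/2 = 23.8 MHz, folds to fs − 30.2 MHz = 17.4 MHz.
59.9 MHz mod fs = 12.3 MHz.
12.3 MHz ≤ fs/2 = 23.8 MHz, appears at 12.3 MHz.
127.1 MHz mod fs = 31.9 MHz.
31.9 MHz > fs/2 = 23.8 MHz, folds to fs − 31.9 MHz = 15.7 MHz.
30.2 MHz > fs/2 = 23.8 MHz, folds to fs − 30.2 MHz = 17.4 MHz.
30.2 MHz and 77.8 MHz both map to 17.4 MHz.

17.4 MHz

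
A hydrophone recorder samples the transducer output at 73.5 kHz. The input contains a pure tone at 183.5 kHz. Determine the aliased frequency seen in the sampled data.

36.5 kHz

183.5 kHz mod fs = 36.5 kHz.
36.5 kHz ≤ fs/2 = 36.75 kHz, appears at 36.5 kHz.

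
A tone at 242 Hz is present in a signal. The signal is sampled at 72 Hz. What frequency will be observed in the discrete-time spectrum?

242 Hz mod fs = 26 Hz.
26 Hz ≤ fs/2 = 36 Hz, appears at 26 Hz.

26 Hz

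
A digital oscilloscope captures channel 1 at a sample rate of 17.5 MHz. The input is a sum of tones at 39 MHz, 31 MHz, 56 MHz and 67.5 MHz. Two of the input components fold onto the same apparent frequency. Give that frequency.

4 MHz

fs/2 = 8.75 MHz.
39 MHz mod fs = 4 MHz.
4 MHz ≤ fs/2 = 8.75 MHz, appears at 4 MHz.
31 MHz mod fs = 13.5 MHz.
13.5 MHz > fs/2 = 8.75 MHz, folds to fs − 13.5 MHz = 4 MHz.
56 MHz mod fs = 3.5 MHz.
3.5 MHz ≤ fs/2 = 8.75 MHz, appears at 3.5 MHz.
67.5 MHz mod fs = 15 MHz.
15 MHz > fs/2 = 8.75 MHz, folds to fs − 15 MHz = 2.5 MHz.
31 MHz and 39 MHz both map to 4 MHz.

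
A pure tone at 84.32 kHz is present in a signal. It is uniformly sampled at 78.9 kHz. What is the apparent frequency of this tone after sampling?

5.42 kHz

84.32 kHz mod fs = 5.42 kHz.
5.42 kHz ≤ fs/2 = 39.45 kHz, appears at 5.42 kHz.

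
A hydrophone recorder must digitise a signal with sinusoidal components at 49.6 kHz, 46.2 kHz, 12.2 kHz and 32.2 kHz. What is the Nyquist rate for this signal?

Highest-frequency component: 49.6 kHz.
Nyquist rate = 2 × 49.6 kHz = 99.2 kHz.

99.2 kHz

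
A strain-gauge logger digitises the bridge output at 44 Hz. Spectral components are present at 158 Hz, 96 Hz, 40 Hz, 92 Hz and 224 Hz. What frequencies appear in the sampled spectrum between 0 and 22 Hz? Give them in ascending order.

4 Hz, 8 Hz, 18 Hz

fs/2 = 22 Hz.
158 Hz mod fs = 26 Hz.
26 Hz > fs/2 = 22 Hz, folds to fs − 26 Hz = 18 Hz.
96 Hz mod fs = 8 Hz.
8 Hz ≤ fs/2 = 22 Hz, appears at 8 Hz.
40 Hz > fs/2 = 22 Hz, folds to fs − 40 Hz = 4 Hz.
92 Hz mod fs = 4 Hz.
4 Hz ≤ fs/2 = 22 Hz, appears at 4 Hz.
224 Hz mod fs = 4 Hz.
4 Hz ≤ fs/2 = 22 Hz, appears at 4 Hz.
Distinct values: {4 Hz, 8 Hz, 18 Hz}.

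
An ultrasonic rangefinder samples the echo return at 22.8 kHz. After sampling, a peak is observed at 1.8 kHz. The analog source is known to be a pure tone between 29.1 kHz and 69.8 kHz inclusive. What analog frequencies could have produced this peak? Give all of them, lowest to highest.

Frequencies that alias to 1.8 kHz are k·fs ± 1.8 kHz for integer k ≥ 0.
k=0: 1.8 kHz.
k=1: 21 kHz, 24.6 kHz.
k=2: 43.8 kHz, 47.4 kHz.
k=3: 66.6 kHz, 70.2 kHz.
k=4: 89.4 kHz, 93 kHz.
Within [29.1 kHz, 69.8 kHz]: 43.8 kHz, 47.4 kHz, 66.6 kHz.

43.8 kHz, 47.4 kHz, 66.6 kHz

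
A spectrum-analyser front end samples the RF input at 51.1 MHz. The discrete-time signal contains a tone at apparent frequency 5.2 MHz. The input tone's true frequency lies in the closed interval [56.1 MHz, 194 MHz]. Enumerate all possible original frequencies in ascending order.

56.3 MHz, 97 MHz, 107.4 MHz, 148.1 MHz, 158.5 MHz

Frequencies that alias to 5.2 MHz are k·fs ± 5.2 MHz for integer k ≥ 0.
k=0: 5.2 MHz.
k=1: 45.9 MHz, 56.3 MHz.
k=2: 97 MHz, 107.4 MHz.
k=3: 148.1 MHz, 158.5 MHz.
k=4: 199.2 MHz, 209.6 MHz.
Within [56.1 MHz, 194 MHz]: 56.3 MHz, 97 MHz, 107.4 MHz, 148.1 MHz, 158.5 MHz.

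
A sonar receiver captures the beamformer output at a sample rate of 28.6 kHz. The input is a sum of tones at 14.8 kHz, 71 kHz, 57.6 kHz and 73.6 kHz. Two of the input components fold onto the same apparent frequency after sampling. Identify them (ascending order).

14.8 kHz, 71 kHz

fs/2 = 14.3 kHz.
14.8 kHz > fs/2 = 14.3 kHz, folds to fs − 14.8 kHz = 13.8 kHz.
71 kHz mod fs = 13.8 kHz.
13.8 kHz ≤ fs/2 = 14.3 kHz, appears at 13.8 kHz.
57.6 kHz mod fs = 0.4 kHz.
0.4 kHz ≤ fs/2 = 14.3 kHz, appears at 0.4 kHz.
73.6 kHz mod fs = 16.4 kHz.
16.4 kHz > fs/2 = 14.3 kHz, folds to fs − 16.4 kHz = 12.2 kHz.
14.8 kHz and 71 kHz both map to 13.8 kHz.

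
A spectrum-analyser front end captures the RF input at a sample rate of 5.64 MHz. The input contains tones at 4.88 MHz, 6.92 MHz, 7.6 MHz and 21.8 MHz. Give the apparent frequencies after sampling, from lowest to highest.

0.76 MHz, 1.28 MHz, 1.96 MHz

fs/2 = 2.82 MHz.
4.88 MHz > fs/2 = 2.82 MHz, folds to fs − 4.88 MHz = 0.76 MHz.
6.92 MHz mod fs = 1.28 MHz.
1.28 MHz ≤ fs/2 = 2.82 MHz, appears at 1.28 MHz.
7.6 MHz mod fs = 1.96 MHz.
1.96 MHz ≤ fs/2 = 2.82 MHz, appears at 1.96 MHz.
21.8 MHz mod fs = 4.88 MHz.
4.88 MHz > fs/2 = 2.82 MHz, folds to fs − 4.88 MHz = 0.76 MHz.
Distinct values: {0.76 MHz, 1.28 MHz, 1.96 MHz}.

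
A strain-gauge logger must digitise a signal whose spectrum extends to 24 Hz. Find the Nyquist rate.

48 Hz

Nyquist rate = 2 × 24 Hz = 48 Hz.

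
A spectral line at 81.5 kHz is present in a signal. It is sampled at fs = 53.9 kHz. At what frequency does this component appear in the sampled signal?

26.3 kHz

81.5 kHz mod fs = 27.6 kHz.
27.6 kHz > fs/2 = 26.95 kHz, folds to fs − 27.6 kHz = 26.3 kHz.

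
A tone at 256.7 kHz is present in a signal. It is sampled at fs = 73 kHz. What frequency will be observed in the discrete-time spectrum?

256.7 kHz mod fs = 37.7 kHz.
37.7 kHz > fs/2 = 36.5 kHz, folds to fs − 37.7 kHz = 35.3 kHz.

35.3 kHz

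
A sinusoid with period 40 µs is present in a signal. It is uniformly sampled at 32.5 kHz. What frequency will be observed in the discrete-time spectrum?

7.5 kHz

T = 40 µs → f = 1/T = 25 kHz.
25 kHz > fs/2 = 16.25 kHz, folds to fs − 25 kHz = 7.5 kHz.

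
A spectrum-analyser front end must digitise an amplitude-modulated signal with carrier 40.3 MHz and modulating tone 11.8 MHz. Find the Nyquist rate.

104.2 MHz

AM sidebands sit at fc ± fm = 28.5 MHz and 52.1 MHz.
Highest-frequency component: 52.1 MHz.
Nyquist rate = 2 × 52.1 MHz = 104.2 MHz.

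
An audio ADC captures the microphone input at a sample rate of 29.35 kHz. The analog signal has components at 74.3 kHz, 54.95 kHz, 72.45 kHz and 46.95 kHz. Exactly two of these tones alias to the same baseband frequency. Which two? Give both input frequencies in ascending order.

fs/2 = 14.675 kHz.
74.3 kHz mod fs = 15.6 kHz.
15.6 kHz > fs/2 = 14.675 kHz, folds to fs − 15.6 kHz = 13.75 kHz.
54.95 kHz mod fs = 25.6 kHz.
25.6 kHz > fs/2 = 14.675 kHz, folds to fs − 25.6 kHz = 3.75 kHz.
72.45 kHz mod fs = 13.75 kHz.
13.75 kHz ≤ fs/2 = 14.675 kHz, appears at 13.75 kHz.
46.95 kHz mod fs = 17.6 kHz.
17.6 kHz > fs/2 = 14.675 kHz, folds to fs − 17.6 kHz = 11.75 kHz.
72.45 kHz and 74.3 kHz both map to 13.75 kHz.

72.45 kHz, 74.3 kHz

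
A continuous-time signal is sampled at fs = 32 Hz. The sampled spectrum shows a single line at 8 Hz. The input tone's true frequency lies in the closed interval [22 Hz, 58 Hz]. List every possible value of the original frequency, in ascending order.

Frequencies that alias to 8 Hz are k·fs ± 8 Hz for integer k ≥ 0.
k=0: 8 Hz.
k=1: 24 Hz, 40 Hz.
k=2: 56 Hz, 72 Hz.
k=3: 88 Hz, 104 Hz.
Within [22 Hz, 58 Hz]: 24 Hz, 40 Hz, 56 Hz.

24 Hz, 40 Hz, 56 Hz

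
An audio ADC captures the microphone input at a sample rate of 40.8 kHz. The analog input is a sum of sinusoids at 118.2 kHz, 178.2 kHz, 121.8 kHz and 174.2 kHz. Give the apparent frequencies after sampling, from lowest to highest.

0.6 kHz, 4.2 kHz, 11 kHz, 15 kHz

fs/2 = 20.4 kHz.
118.2 kHz mod fs = 36.6 kHz.
36.6 kHz > fs/2 = 20.4 kHz, folds to fs − 36.6 kHz = 4.2 kHz.
178.2 kHz mod fs = 15 kHz.
15 kHz ≤ fs/2 = 20.4 kHz, appears at 15 kHz.
121.8 kHz mod fs = 40.2 kHz.
40.2 kHz > fs/2 = 20.4 kHz, folds to fs − 40.2 kHz = 0.6 kHz.
174.2 kHz mod fs = 11 kHz.
11 kHz ≤ fs/2 = 20.4 kHz, appears at 11 kHz.
Distinct values: {0.6 kHz, 4.2 kHz, 11 kHz, 15 kHz}.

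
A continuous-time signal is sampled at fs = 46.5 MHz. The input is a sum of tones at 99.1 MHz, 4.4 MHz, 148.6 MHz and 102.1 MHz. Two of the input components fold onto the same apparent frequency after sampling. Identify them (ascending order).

fs/2 = 23.25 MHz.
99.1 MHz mod fs = 6.1 MHz.
6.1 MHz ≤ fs/2 = 23.25 MHz, appears at 6.1 MHz.
4.4 MHz ≤ fs/2 = 23.25 MHz, passes unchanged.
148.6 MHz mod fs = 9.1 MHz.
9.1 MHz ≤ fs/2 = 23.25 MHz, appears at 9.1 MHz.
102.1 MHz mod fs = 9.1 MHz.
9.1 MHz ≤ fs/2 = 23.25 MHz, appears at 9.1 MHz.
102.1 MHz and 148.6 MHz both map to 9.1 MHz.

102.1 MHz, 148.6 MHz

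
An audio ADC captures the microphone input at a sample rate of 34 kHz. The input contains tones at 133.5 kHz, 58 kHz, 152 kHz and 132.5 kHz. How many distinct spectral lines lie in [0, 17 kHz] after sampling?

fs/2 = 17 kHz.
133.5 kHz mod fs = 31.5 kHz.
31.5 kHz > fs/2 = 17 kHz, folds to fs − 31.5 kHz = 2.5 kHz.
58 kHz mod fs = 24 kHz.
24 kHz > fs/2 = 17 kHz, folds to fs − 24 kHz = 10 kHz.
152 kHz mod fs = 16 kHz.
16 kHz ≤ fs/2 = 17 kHz, appears at 16 kHz.
132.5 kHz mod fs = 30.5 kHz.
30.5 kHz > fs/2 = 17 kHz, folds to fs − 30.5 kHz = 3.5 kHz.
Distinct values: {2.5 kHz, 3.5 kHz, 10 kHz, 16 kHz} → 4.

4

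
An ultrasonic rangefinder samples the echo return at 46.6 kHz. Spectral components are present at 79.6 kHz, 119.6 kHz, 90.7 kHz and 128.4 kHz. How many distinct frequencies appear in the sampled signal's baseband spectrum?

4

fs/2 = 23.3 kHz.
79.6 kHz mod fs = 33 kHz.
33 kHz > fs/2 = 23.3 kHz, folds to fs − 33 kHz = 13.6 kHz.
119.6 kHz mod fs = 26.4 kHz.
26.4 kHz > fs/2 = 23.3 kHz, folds to fs − 26.4 kHz = 20.2 kHz.
90.7 kHz mod fs = 44.1 kHz.
44.1 kHz > fs/2 = 23.3 kHz, folds to fs − 44.1 kHz = 2.5 kHz.
128.4 kHz mod fs = 35.2 kHz.
35.2 kHz > fs/2 = 23.3 kHz, folds to fs − 35.2 kHz = 11.4 kHz.
Distinct values: {2.5 kHz, 11.4 kHz, 13.6 kHz, 20.2 kHz} → 4.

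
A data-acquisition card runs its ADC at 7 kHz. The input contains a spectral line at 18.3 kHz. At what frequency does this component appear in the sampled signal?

2.7 kHz

18.3 kHz mod fs = 4.3 kHz.
4.3 kHz > fs/2 = 3.5 kHz, folds to fs − 4.3 kHz = 2.7 kHz.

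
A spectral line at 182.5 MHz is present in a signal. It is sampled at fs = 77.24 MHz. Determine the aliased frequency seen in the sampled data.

182.5 MHz mod fs = 28.02 MHz.
28.02 MHz ≤ fs/2 = 38.62 MHz, appears at 28.02 MHz.

28.02 MHz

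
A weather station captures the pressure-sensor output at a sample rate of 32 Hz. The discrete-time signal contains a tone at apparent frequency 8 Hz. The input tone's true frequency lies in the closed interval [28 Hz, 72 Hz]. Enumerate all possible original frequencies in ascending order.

40 Hz, 56 Hz, 72 Hz

Frequencies that alias to 8 Hz are k·fs ± 8 Hz for integer k ≥ 0.
k=0: 8 Hz.
k=1: 24 Hz, 40 Hz.
k=2: 56 Hz, 72 Hz.
k=3: 88 Hz, 104 Hz.
Within [28 Hz, 72 Hz]: 40 Hz, 56 Hz, 72 Hz.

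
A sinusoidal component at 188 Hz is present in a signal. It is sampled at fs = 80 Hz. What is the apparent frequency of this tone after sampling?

188 Hz mod fs = 28 Hz.
28 Hz ≤ fs/2 = 40 Hz, appears at 28 Hz.

28 Hz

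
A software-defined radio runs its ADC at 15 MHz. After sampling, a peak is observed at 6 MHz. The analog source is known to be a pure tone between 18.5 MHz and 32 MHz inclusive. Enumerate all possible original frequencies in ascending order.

21 MHz, 24 MHz

Frequencies that alias to 6 MHz are k·fs ± 6 MHz for integer k ≥ 0.
k=0: 6 MHz.
k=1: 9 MHz, 21 MHz.
k=2: 24 MHz, 36 MHz.
k=3: 39 MHz, 51 MHz.
Within [18.5 MHz, 32 MHz]: 21 MHz, 24 MHz.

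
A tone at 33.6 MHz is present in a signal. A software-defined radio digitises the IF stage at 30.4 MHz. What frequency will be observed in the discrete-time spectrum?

3.2 MHz

33.6 MHz mod fs = 3.2 MHz.
3.2 MHz ≤ fs/2 = 15.2 MHz, appears at 3.2 MHz.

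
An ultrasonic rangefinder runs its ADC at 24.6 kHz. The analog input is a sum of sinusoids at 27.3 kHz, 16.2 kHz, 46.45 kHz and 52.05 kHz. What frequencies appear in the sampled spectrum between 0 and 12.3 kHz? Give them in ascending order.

fs/2 = 12.3 kHz.
27.3 kHz mod fs = 2.7 kHz.
2.7 kHz ≤ fs/2 = 12.3 kHz, appears at 2.7 kHz.
16.2 kHz > fs/2 = 12.3 kHz, folds to fs − 16.2 kHz = 8.4 kHz.
46.45 kHz mod fs = 21.85 kHz.
21.85 kHz > fs/2 = 12.3 kHz, folds to fs − 21.85 kHz = 2.75 kHz.
52.05 kHz mod fs = 2.85 kHz.
2.85 kHz ≤ fs/2 = 12.3 kHz, appears at 2.85 kHz.
Distinct values: {2.7 kHz, 2.75 kHz, 2.85 kHz, 8.4 kHz}.

2.7 kHz, 2.75 kHz, 2.85 kHz, 8.4 kHz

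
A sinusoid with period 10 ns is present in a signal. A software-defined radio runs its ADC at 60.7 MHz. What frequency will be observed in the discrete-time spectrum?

21.4 MHz

T = 10 ns → f = 1/T = 100 MHz.
100 MHz mod fs = 39.3 MHz.
39.3 MHz > fs/2 = 30.35 MHz, folds to fs − 39.3 MHz = 21.4 MHz.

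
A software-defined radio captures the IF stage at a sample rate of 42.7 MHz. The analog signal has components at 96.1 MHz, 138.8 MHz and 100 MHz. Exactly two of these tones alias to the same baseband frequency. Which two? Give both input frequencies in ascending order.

96.1 MHz, 138.8 MHz

fs/2 = 21.35 MHz.
96.1 MHz mod fs = 10.7 MHz.
10.7 MHz ≤ fs/2 = 21.35 MHz, appears at 10.7 MHz.
138.8 MHz mod fs = 10.7 MHz.
10.7 MHz ≤ fs/2 = 21.35 MHz, appears at 10.7 MHz.
100 MHz mod fs = 14.6 MHz.
14.6 MHz ≤ fs/2 = 21.35 MHz, appears at 14.6 MHz.
96.1 MHz and 138.8 MHz both map to 10.7 MHz.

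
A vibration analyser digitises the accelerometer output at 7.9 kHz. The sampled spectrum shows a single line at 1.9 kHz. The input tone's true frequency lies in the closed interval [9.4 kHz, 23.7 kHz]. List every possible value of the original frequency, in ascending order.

9.8 kHz, 13.9 kHz, 17.7 kHz, 21.8 kHz

Frequencies that alias to 1.9 kHz are k·fs ± 1.9 kHz for integer k ≥ 0.
k=0: 1.9 kHz.
k=1: 6 kHz, 9.8 kHz.
k=2: 13.9 kHz, 17.7 kHz.
k=3: 21.8 kHz, 25.6 kHz.
k=4: 29.7 kHz, 33.5 kHz.
Within [9.4 kHz, 23.7 kHz]: 9.8 kHz, 13.9 kHz, 17.7 kHz, 21.8 kHz.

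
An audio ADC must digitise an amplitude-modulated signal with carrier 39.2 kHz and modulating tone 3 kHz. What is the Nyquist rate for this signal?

84.4 kHz

AM sidebands sit at fc ± fm = 36.2 kHz and 42.2 kHz.
Highest-frequency component: 42.2 kHz.
Nyquist rate = 2 × 42.2 kHz = 84.4 kHz.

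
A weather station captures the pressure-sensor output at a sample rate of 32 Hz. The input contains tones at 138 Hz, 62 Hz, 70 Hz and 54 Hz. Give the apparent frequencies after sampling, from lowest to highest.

2 Hz, 6 Hz, 10 Hz

fs/2 = 16 Hz.
138 Hz mod fs = 10 Hz.
10 Hz ≤ fs/2 = 16 Hz, appears at 10 Hz.
62 Hz mod fs = 30 Hz.
30 Hz > fs/2 = 16 Hz, folds to fs − 30 Hz = 2 Hz.
70 Hz mod fs = 6 Hz.
6 Hz ≤ fs/2 = 16 Hz, appears at 6 Hz.
54 Hz mod fs = 22 Hz.
22 Hz > fs/2 = 16 Hz, folds to fs − 22 Hz = 10 Hz.
Distinct values: {2 Hz, 6 Hz, 10 Hz}.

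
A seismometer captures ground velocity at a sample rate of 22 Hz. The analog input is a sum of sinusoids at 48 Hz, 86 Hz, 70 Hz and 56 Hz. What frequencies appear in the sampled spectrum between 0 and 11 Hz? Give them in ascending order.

2 Hz, 4 Hz, 10 Hz

fs/2 = 11 Hz.
48 Hz mod fs = 4 Hz.
4 Hz ≤ fs/2 = 11 Hz, appears at 4 Hz.
86 Hz mod fs = 20 Hz.
20 Hz > fs/2 = 11 Hz, folds to fs − 20 Hz = 2 Hz.
70 Hz mod fs = 4 Hz.
4 Hz ≤ fs/2 = 11 Hz, appears at 4 Hz.
56 Hz mod fs = 12 Hz.
12 Hz > fs/2 = 11 Hz, folds to fs − 12 Hz = 10 Hz.
Distinct values: {2 Hz, 4 Hz, 10 Hz}.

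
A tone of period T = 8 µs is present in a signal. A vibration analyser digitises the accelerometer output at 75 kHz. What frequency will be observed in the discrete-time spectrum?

25 kHz

T = 8 µs → f = 1/T = 125 kHz.
125 kHz mod fs = 50 kHz.
50 kHz > fs/2 = 37.5 kHz, folds to fs − 50 kHz = 25 kHz.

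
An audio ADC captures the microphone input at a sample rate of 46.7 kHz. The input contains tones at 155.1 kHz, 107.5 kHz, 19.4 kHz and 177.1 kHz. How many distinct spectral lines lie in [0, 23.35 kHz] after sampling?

fs/2 = 23.35 kHz.
155.1 kHz mod fs = 15 kHz.
15 kHz ≤ fs/2 = 23.35 kHz, appears at 15 kHz.
107.5 kHz mod fs = 14.1 kHz.
14.1 kHz ≤ fs/2 = 23.35 kHz, appears at 14.1 kHz.
19.4 kHz ≤ fs/2 = 23.35 kHz, passes unchanged.
177.1 kHz mod fs = 37 kHz.
37 kHz > fs/2 = 23.35 kHz, folds to fs − 37 kHz = 9.7 kHz.
Distinct values: {9.7 kHz, 14.1 kHz, 15 kHz, 19.4 kHz} → 4.

4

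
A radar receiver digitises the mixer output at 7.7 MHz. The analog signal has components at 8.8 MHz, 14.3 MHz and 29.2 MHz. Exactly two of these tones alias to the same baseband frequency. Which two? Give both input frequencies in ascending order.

8.8 MHz, 14.3 MHz

fs/2 = 3.85 MHz.
8.8 MHz mod fs = 1.1 MHz.
1.1 MHz ≤ fs/2 = 3.85 MHz, appears at 1.1 MHz.
14.3 MHz mod fs = 6.6 MHz.
6.6 MHz > fs/2 = 3.85 MHz, folds to fs − 6.6 MHz = 1.1 MHz.
29.2 MHz mod fs = 6.1 MHz.
6.1 MHz > fs/2 = 3.85 MHz, folds to fs − 6.1 MHz = 1.6 MHz.
8.8 MHz and 14.3 MHz both map to 1.1 MHz.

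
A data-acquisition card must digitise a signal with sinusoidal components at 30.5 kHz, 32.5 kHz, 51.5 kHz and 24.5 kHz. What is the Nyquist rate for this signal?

Highest-frequency component: 51.5 kHz.
Nyquist rate = 2 × 51.5 kHz = 103 kHz.

103 kHz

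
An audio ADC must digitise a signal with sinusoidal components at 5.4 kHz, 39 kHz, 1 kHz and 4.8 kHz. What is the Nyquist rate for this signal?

Highest-frequency component: 39 kHz.
Nyquist rate = 2 × 39 kHz = 78 kHz.

78 kHz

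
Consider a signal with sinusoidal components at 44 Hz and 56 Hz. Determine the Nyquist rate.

112 Hz

Highest-frequency component: 56 Hz.
Nyquist rate = 2 × 56 Hz = 112 Hz.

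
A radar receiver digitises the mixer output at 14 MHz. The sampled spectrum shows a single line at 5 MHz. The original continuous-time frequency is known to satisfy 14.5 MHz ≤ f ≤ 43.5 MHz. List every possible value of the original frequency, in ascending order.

Frequencies that alias to 5 MHz are k·fs ± 5 MHz for integer k ≥ 0.
k=0: 5 MHz.
k=1: 9 MHz, 19 MHz.
k=2: 23 MHz, 33 MHz.
k=3: 37 MHz, 47 MHz.
k=4: 51 MHz, 61 MHz.
Within [14.5 MHz, 43.5 MHz]: 19 MHz, 23 MHz, 33 MHz, 37 MHz.

19 MHz, 23 MHz, 33 MHz, 37 MHz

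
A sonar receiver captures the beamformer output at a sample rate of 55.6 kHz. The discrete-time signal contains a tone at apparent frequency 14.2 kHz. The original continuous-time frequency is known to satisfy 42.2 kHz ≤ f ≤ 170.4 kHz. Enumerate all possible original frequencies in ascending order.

69.8 kHz, 97 kHz, 125.4 kHz, 152.6 kHz

Frequencies that alias to 14.2 kHz are k·fs ± 14.2 kHz for integer k ≥ 0.
k=0: 14.2 kHz.
k=1: 41.4 kHz, 69.8 kHz.
k=2: 97 kHz, 125.4 kHz.
k=3: 152.6 kHz, 181 kHz.
k=4: 208.2 kHz, 236.6 kHz.
Within [42.2 kHz, 170.4 kHz]: 69.8 kHz, 97 kHz, 125.4 kHz, 152.6 kHz.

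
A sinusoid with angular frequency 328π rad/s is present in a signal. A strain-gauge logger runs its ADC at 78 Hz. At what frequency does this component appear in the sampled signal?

8 Hz

ω = 328π rad/s → f = ω/(2π) = 164 Hz.
164 Hz mod fs = 8 Hz.
8 Hz ≤ fs/2 = 39 Hz, appears at 8 Hz.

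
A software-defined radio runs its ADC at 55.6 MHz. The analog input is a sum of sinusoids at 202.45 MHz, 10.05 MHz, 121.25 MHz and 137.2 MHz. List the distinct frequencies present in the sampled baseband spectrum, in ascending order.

fs/2 = 27.8 MHz.
202.45 MHz mod fs = 35.65 MHz.
35.65 MHz > fs/2 = 27.8 MHz, folds to fs − 35.65 MHz = 19.95 MHz.
10.05 MHz ≤ fs/2 = 27.8 MHz, passes unchanged.
121.25 MHz mod fs = 10.05 MHz.
10.05 MHz ≤ fs/2 = 27.8 MHz, appears at 10.05 MHz.
137.2 MHz mod fs = 26 MHz.
26 MHz ≤ fs/2 = 27.8 MHz, appears at 26 MHz.
Distinct values: {10.05 MHz, 19.95 MHz, 26 MHz}.

10.05 MHz, 19.95 MHz, 26 MHz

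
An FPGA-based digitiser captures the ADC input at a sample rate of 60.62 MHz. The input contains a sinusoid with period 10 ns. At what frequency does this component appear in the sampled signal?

T = 10 ns → f = 1/T = 100 MHz.
100 MHz mod fs = 39.38 MHz.
39.38 MHz > fs/2 = 30.31 MHz, folds to fs − 39.38 MHz = 21.24 MHz.

21.24 MHz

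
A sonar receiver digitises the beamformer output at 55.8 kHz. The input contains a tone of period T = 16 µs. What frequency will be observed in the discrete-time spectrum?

6.7 kHz

T = 16 µs → f = 1/T = 62.5 kHz.
62.5 kHz mod fs = 6.7 kHz.
6.7 kHz ≤ fs/2 = 27.9 kHz, appears at 6.7 kHz.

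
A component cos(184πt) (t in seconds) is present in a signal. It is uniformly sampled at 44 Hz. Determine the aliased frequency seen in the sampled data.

4 Hz

ω = 184π rad/s → f = ω/(2π) = 92 Hz.
92 Hz mod fs = 4 Hz.
4 Hz ≤ fs/2 = 22 Hz, appears at 4 Hz.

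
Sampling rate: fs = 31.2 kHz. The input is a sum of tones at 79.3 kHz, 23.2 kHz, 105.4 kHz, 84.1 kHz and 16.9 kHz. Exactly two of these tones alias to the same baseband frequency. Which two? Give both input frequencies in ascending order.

fs/2 = 15.6 kHz.
79.3 kHz mod fs = 16.9 kHz.
16.9 kHz > fs/2 = 15.6 kHz, folds to fs − 16.9 kHz = 14.3 kHz.
23.2 kHz > fs/2 = 15.6 kHz, folds to fs − 23.2 kHz = 8 kHz.
105.4 kHz mod fs = 11.8 kHz.
11.8 kHz ≤ fs/2 = 15.6 kHz, appears at 11.8 kHz.
84.1 kHz mod fs = 21.7 kHz.
21.7 kHz > fs/2 = 15.6 kHz, folds to fs − 21.7 kHz = 9.5 kHz.
16.9 kHz > fs/2 = 15.6 kHz, folds to fs − 16.9 kHz = 14.3 kHz.
16.9 kHz and 79.3 kHz both map to 14.3 kHz.

16.9 kHz, 79.3 kHz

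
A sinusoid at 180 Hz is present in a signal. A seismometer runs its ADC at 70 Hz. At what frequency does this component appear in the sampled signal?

180 Hz mod fs = 40 Hz.
40 Hz > fs/2 = 35 Hz, folds to fs − 40 Hz = 30 Hz.

30 Hz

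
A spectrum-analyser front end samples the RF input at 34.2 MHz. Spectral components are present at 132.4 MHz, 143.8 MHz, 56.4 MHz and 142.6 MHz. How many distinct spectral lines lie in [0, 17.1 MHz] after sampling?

4

fs/2 = 17.1 MHz.
132.4 MHz mod fs = 29.8 MHz.
29.8 MHz > fs/2 = 17.1 MHz, folds to fs − 29.8 MHz = 4.4 MHz.
143.8 MHz mod fs = 7 MHz.
7 MHz ≤ fs/2 = 17.1 MHz, appears at 7 MHz.
56.4 MHz mod fs = 22.2 MHz.
22.2 MHz > fs/2 = 17.1 MHz, folds to fs − 22.2 MHz = 12 MHz.
142.6 MHz mod fs = 5.8 MHz.
5.8 MHz ≤ fs/2 = 17.1 MHz, appears at 5.8 MHz.
Distinct values: {4.4 MHz, 5.8 MHz, 7 MHz, 12 MHz} → 4.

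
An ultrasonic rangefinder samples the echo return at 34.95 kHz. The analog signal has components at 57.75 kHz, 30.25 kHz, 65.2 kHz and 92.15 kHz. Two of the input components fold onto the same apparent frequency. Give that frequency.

fs/2 = 17.475 kHz.
57.75 kHz mod fs = 22.8 kHz.
22.8 kHz > fs/2 = 17.475 kHz, folds to fs − 22.8 kHz = 12.15 kHz.
30.25 kHz > fs/2 = 17.475 kHz, folds to fs − 30.25 kHz = 4.7 kHz.
65.2 kHz mod fs = 30.25 kHz.
30.25 kHz > fs/2 = 17.475 kHz, folds to fs − 30.25 kHz = 4.7 kHz.
92.15 kHz mod fs = 22.25 kHz.
22.25 kHz > fs/2 = 17.475 kHz, folds to fs − 22.25 kHz = 12.7 kHz.
30.25 kHz and 65.2 kHz both map to 4.7 kHz.

4.7 kHz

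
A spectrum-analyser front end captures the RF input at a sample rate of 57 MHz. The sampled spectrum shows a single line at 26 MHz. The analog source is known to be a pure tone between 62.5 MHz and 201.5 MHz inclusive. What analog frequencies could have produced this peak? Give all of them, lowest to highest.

83 MHz, 88 MHz, 140 MHz, 145 MHz, 197 MHz

Frequencies that alias to 26 MHz are k·fs ± 26 MHz for integer k ≥ 0.
k=0: 26 MHz.
k=1: 31 MHz, 83 MHz.
k=2: 88 MHz, 140 MHz.
k=3: 145 MHz, 197 MHz.
k=4: 202 MHz, 254 MHz.
Within [62.5 MHz, 201.5 MHz]: 83 MHz, 88 MHz, 140 MHz, 145 MHz, 197 MHz.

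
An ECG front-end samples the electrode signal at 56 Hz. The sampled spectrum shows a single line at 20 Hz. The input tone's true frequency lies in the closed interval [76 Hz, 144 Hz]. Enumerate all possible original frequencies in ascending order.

76 Hz, 92 Hz, 132 Hz

Frequencies that alias to 20 Hz are k·fs ± 20 Hz for integer k ≥ 0.
k=0: 20 Hz.
k=1: 36 Hz, 76 Hz.
k=2: 92 Hz, 132 Hz.
k=3: 148 Hz, 188 Hz.
Within [76 Hz, 144 Hz]: 76 Hz, 92 Hz, 132 Hz.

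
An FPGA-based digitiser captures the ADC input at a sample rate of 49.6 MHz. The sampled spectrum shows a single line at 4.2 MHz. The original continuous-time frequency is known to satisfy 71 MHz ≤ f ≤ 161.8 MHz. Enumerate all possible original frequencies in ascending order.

95 MHz, 103.4 MHz, 144.6 MHz, 153 MHz

Frequencies that alias to 4.2 MHz are k·fs ± 4.2 MHz for integer k ≥ 0.
k=0: 4.2 MHz.
k=1: 45.4 MHz, 53.8 MHz.
k=2: 95 MHz, 103.4 MHz.
k=3: 144.6 MHz, 153 MHz.
k=4: 194.2 MHz, 202.6 MHz.
Within [71 MHz, 161.8 MHz]: 95 MHz, 103.4 MHz, 144.6 MHz, 153 MHz.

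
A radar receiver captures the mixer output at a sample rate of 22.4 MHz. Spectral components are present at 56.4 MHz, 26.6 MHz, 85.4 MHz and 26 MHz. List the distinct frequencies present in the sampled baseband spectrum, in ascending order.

fs/2 = 11.2 MHz.
56.4 MHz mod fs = 11.6 MHz.
11.6 MHz > fs/2 = 11.2 MHz, folds to fs − 11.6 MHz = 10.8 MHz.
26.6 MHz mod fs = 4.2 MHz.
4.2 MHz ≤ fs/2 = 11.2 MHz, appears at 4.2 MHz.
85.4 MHz mod fs = 18.2 MHz.
18.2 MHz > fs/2 = 11.2 MHz, folds to fs − 18.2 MHz = 4.2 MHz.
26 MHz mod fs = 3.6 MHz.
3.6 MHz ≤ fs/2 = 11.2 MHz, appears at 3.6 MHz.
Distinct values: {3.6 MHz, 4.2 MHz, 10.8 MHz}.

3.6 MHz, 4.2 MHz, 10.8 MHz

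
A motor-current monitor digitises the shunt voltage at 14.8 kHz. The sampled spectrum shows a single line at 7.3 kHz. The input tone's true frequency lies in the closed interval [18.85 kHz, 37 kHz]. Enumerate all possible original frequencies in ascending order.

Frequencies that alias to 7.3 kHz are k·fs ± 7.3 kHz for integer k ≥ 0.
k=0: 7.3 kHz.
k=1: 7.5 kHz, 22.1 kHz.
k=2: 22.3 kHz, 36.9 kHz.
k=3: 37.1 kHz, 51.7 kHz.
Within [18.85 kHz, 37 kHz]: 22.1 kHz, 22.3 kHz, 36.9 kHz.

22.1 kHz, 22.3 kHz, 36.9 kHz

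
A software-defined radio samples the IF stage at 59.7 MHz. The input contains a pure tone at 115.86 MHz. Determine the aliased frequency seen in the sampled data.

115.86 MHz mod fs = 56.16 MHz.
56.16 MHz > fs/2 = 29.85 MHz, folds to fs − 56.16 MHz = 3.54 MHz.

3.54 MHz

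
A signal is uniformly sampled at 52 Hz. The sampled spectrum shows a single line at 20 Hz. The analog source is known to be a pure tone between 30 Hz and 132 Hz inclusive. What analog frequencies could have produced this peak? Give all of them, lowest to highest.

32 Hz, 72 Hz, 84 Hz, 124 Hz

Frequencies that alias to 20 Hz are k·fs ± 20 Hz for integer k ≥ 0.
k=0: 20 Hz.
k=1: 32 Hz, 72 Hz.
k=2: 84 Hz, 124 Hz.
k=3: 136 Hz, 176 Hz.
Within [30 Hz, 132 Hz]: 32 Hz, 72 Hz, 84 Hz, 124 Hz.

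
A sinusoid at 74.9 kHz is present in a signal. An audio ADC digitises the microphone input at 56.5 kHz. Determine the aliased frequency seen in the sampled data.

18.4 kHz

74.9 kHz mod fs = 18.4 kHz.
18.4 kHz ≤ fs/2 = 28.25 kHz, appears at 18.4 kHz.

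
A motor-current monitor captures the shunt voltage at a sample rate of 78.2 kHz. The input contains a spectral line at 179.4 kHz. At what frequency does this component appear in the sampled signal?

179.4 kHz mod fs = 23 kHz.
23 kHz ≤ fs/2 = 39.1 kHz, appears at 23 kHz.

23 kHz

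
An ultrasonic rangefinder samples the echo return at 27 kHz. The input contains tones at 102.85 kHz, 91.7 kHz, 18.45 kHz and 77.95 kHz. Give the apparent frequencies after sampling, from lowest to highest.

3.05 kHz, 5.15 kHz, 8.55 kHz, 10.7 kHz

fs/2 = 13.5 kHz.
102.85 kHz mod fs = 21.85 kHz.
21.85 kHz > fs/2 = 13.5 kHz, folds to fs − 21.85 kHz = 5.15 kHz.
91.7 kHz mod fs = 10.7 kHz.
10.7 kHz ≤ fs/2 = 13.5 kHz, appears at 10.7 kHz.
18.45 kHz > fs/2 = 13.5 kHz, folds to fs − 18.45 kHz = 8.55 kHz.
77.95 kHz mod fs = 23.95 kHz.
23.95 kHz > fs/2 = 13.5 kHz, folds to fs − 23.95 kHz = 3.05 kHz.
Distinct values: {3.05 kHz, 5.15 kHz, 8.55 kHz, 10.7 kHz}.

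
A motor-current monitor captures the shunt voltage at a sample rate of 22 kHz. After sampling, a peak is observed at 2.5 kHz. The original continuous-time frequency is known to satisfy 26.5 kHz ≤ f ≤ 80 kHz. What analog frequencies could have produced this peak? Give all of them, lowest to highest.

41.5 kHz, 46.5 kHz, 63.5 kHz, 68.5 kHz

Frequencies that alias to 2.5 kHz are k·fs ± 2.5 kHz for integer k ≥ 0.
k=0: 2.5 kHz.
k=1: 19.5 kHz, 24.5 kHz.
k=2: 41.5 kHz, 46.5 kHz.
k=3: 63.5 kHz, 68.5 kHz.
k=4: 85.5 kHz, 90.5 kHz.
Within [26.5 kHz, 80 kHz]: 41.5 kHz, 46.5 kHz, 63.5 kHz, 68.5 kHz.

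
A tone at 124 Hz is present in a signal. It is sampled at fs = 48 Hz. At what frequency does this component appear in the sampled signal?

20 Hz

124 Hz mod fs = 28 Hz.
28 Hz > fs/2 = 24 Hz, folds to fs − 28 Hz = 20 Hz.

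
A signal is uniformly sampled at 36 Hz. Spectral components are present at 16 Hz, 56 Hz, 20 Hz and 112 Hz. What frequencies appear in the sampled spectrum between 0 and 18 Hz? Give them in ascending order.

4 Hz, 16 Hz

fs/2 = 18 Hz.
16 Hz ≤ fs/2 = 18 Hz, passes unchanged.
56 Hz mod fs = 20 Hz.
20 Hz > fs/2 = 18 Hz, folds to fs − 20 Hz = 16 Hz.
20 Hz > fs/2 = 18 Hz, folds to fs − 20 Hz = 16 Hz.
112 Hz mod fs = 4 Hz.
4 Hz ≤ fs/2 = 18 Hz, appears at 4 Hz.
Distinct values: {4 Hz, 16 Hz}.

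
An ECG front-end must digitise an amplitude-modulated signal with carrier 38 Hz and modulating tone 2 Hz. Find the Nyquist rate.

AM sidebands sit at fc ± fm = 36 Hz and 40 Hz.
Highest-frequency component: 40 Hz.
Nyquist rate = 2 × 40 Hz = 80 Hz.

80 Hz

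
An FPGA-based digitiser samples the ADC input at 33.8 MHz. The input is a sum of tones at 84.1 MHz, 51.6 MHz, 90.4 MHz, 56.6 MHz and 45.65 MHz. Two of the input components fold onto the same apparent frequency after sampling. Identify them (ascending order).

56.6 MHz, 90.4 MHz

fs/2 = 16.9 MHz.
84.1 MHz mod fs = 16.5 MHz.
16.5 MHz ≤ fs/2 = 16.9 MHz, appears at 16.5 MHz.
51.6 MHz mod fs = 17.8 MHz.
17.8 MHz > fs/2 = 16.9 MHz, folds to fs − 17.8 MHz = 16 MHz.
90.4 MHz mod fs = 22.8 MHz.
22.8 MHz > fs/2 = 16.9 MHz, folds to fs − 22.8 MHz = 11 MHz.
56.6 MHz mod fs = 22.8 MHz.
22.8 MHz > fs/2 = 16.9 MHz, folds to fs − 22.8 MHz = 11 MHz.
45.65 MHz mod fs = 11.85 MHz.
11.85 MHz ≤ fs/2 = 16.9 MHz, appears at 11.85 MHz.
56.6 MHz and 90.4 MHz both map to 11 MHz.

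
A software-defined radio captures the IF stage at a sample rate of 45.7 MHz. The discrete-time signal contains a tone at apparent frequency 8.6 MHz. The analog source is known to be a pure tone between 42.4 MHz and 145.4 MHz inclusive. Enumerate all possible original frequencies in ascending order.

54.3 MHz, 82.8 MHz, 100 MHz, 128.5 MHz

Frequencies that alias to 8.6 MHz are k·fs ± 8.6 MHz for integer k ≥ 0.
k=0: 8.6 MHz.
k=1: 37.1 MHz, 54.3 MHz.
k=2: 82.8 MHz, 100 MHz.
k=3: 128.5 MHz, 145.7 MHz.
k=4: 174.2 MHz, 191.4 MHz.
Within [42.4 MHz, 145.4 MHz]: 54.3 MHz, 82.8 MHz, 100 MHz, 128.5 MHz.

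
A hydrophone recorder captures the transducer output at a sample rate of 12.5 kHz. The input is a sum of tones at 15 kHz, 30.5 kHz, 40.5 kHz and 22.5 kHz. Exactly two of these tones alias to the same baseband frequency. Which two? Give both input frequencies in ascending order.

15 kHz, 22.5 kHz

fs/2 = 6.25 kHz.
15 kHz mod fs = 2.5 kHz.
2.5 kHz ≤ fs/2 = 6.25 kHz, appears at 2.5 kHz.
30.5 kHz mod fs = 5.5 kHz.
5.5 kHz ≤ fs/2 = 6.25 kHz, appears at 5.5 kHz.
40.5 kHz mod fs = 3 kHz.
3 kHz ≤ fs/2 = 6.25 kHz, appears at 3 kHz.
22.5 kHz mod fs = 10 kHz.
10 kHz > fs/2 = 6.25 kHz, folds to fs − 10 kHz = 2.5 kHz.
15 kHz and 22.5 kHz both map to 2.5 kHz.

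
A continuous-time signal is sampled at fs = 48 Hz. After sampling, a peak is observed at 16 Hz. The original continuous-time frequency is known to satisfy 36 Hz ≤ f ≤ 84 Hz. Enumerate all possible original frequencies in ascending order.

Frequencies that alias to 16 Hz are k·fs ± 16 Hz for integer k ≥ 0.
k=0: 16 Hz.
k=1: 32 Hz, 64 Hz.
k=2: 80 Hz, 112 Hz.
k=3: 128 Hz, 160 Hz.
Within [36 Hz, 84 Hz]: 64 Hz, 80 Hz.

64 Hz, 80 Hz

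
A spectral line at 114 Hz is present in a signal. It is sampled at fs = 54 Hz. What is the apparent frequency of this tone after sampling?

6 Hz

114 Hz mod fs = 6 Hz.
6 Hz ≤ fs/2 = 27 Hz, appears at 6 Hz.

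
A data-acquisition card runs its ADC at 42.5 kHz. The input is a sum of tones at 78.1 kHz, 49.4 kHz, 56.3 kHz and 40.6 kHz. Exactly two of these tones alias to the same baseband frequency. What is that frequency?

6.9 kHz

fs/2 = 21.25 kHz.
78.1 kHz mod fs = 35.6 kHz.
35.6 kHz > fs/2 = 21.25 kHz, folds to fs − 35.6 kHz = 6.9 kHz.
49.4 kHz mod fs = 6.9 kHz.
6.9 kHz ≤ fs/2 = 21.25 kHz, appears at 6.9 kHz.
56.3 kHz mod fs = 13.8 kHz.
13.8 kHz ≤ fs/2 = 21.25 kHz, appears at 13.8 kHz.
40.6 kHz > fs/2 = 21.25 kHz, folds to fs − 40.6 kHz = 1.9 kHz.
49.4 kHz and 78.1 kHz both map to 6.9 kHz.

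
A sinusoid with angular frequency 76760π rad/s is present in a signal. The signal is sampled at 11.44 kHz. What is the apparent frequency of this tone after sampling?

ω = 76760π rad/s → f = ω/(2π) = 38380 Hz = 38.38 kHz.
38.38 kHz mod fs = 4.06 kHz.
4.06 kHz ≤ fs/2 = 5.72 kHz, appears at 4.06 kHz.

4.06 kHz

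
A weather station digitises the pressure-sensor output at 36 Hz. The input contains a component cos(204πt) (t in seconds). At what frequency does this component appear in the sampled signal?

ω = 204π rad/s → f = ω/(2π) = 102 Hz.
102 Hz mod fs = 30 Hz.
30 Hz > fs/2 = 18 Hz, folds to fs − 30 Hz = 6 Hz.

6 Hz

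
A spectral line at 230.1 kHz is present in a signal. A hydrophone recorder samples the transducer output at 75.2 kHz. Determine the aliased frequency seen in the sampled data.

230.1 kHz mod fs = 4.5 kHz.
4.5 kHz ≤ fs/2 = 37.6 kHz, appears at 4.5 kHz.

4.5 kHz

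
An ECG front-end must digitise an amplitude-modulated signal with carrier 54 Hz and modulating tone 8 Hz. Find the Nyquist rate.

AM sidebands sit at fc ± fm = 46 Hz and 62 Hz.
Highest-frequency component: 62 Hz.
Nyquist rate = 2 × 62 Hz = 124 Hz.

124 Hz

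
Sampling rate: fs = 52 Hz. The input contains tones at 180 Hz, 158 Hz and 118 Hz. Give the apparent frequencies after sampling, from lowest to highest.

fs/2 = 26 Hz.
180 Hz mod fs = 24 Hz.
24 Hz ≤ fs/2 = 26 Hz, appears at 24 Hz.
158 Hz mod fs = 2 Hz.
2 Hz ≤ fs/2 = 26 Hz, appears at 2 Hz.
118 Hz mod fs = 14 Hz.
14 Hz ≤ fs/2 = 26 Hz, appears at 14 Hz.
Distinct values: {2 Hz, 14 Hz, 24 Hz}.

2 Hz, 14 Hz, 24 Hz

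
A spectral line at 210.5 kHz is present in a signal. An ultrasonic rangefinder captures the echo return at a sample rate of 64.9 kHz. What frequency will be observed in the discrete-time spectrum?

15.8 kHz

210.5 kHz mod fs = 15.8 kHz.
15.8 kHz ≤ fs/2 = 32.45 kHz, appears at 15.8 kHz.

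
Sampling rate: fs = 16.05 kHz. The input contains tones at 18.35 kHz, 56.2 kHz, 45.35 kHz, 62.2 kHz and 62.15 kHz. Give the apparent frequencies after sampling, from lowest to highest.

fs/2 = 8.025 kHz.
18.35 kHz mod fs = 2.3 kHz.
2.3 kHz ≤ fs/2 = 8.025 kHz, appears at 2.3 kHz.
56.2 kHz mod fs = 8.05 kHz.
8.05 kHz > fs/2 = 8.025 kHz, folds to fs − 8.05 kHz = 8 kHz.
45.35 kHz mod fs = 13.25 kHz.
13.25 kHz > fs/2 = 8.025 kHz, folds to fs − 13.25 kHz = 2.8 kHz.
62.2 kHz mod fs = 14.05 kHz.
14.05 kHz > fs/2 = 8.025 kHz, folds to fs − 14.05 kHz = 2 kHz.
62.15 kHz mod fs = 14 kHz.
14 kHz > fs/2 = 8.025 kHz, folds to fs − 14 kHz = 2.05 kHz.
Distinct values: {2 kHz, 2.05 kHz, 2.3 kHz, 2.8 kHz, 8 kHz}.

2 kHz, 2.05 kHz, 2.3 kHz, 2.8 kHz, 8 kHz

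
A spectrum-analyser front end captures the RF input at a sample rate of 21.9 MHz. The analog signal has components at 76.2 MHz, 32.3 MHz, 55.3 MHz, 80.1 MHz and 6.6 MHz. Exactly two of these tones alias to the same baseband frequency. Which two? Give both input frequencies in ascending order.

fs/2 = 10.95 MHz.
76.2 MHz mod fs = 10.5 MHz.
10.5 MHz ≤ fs/2 = 10.95 MHz, appears at 10.5 MHz.
32.3 MHz mod fs = 10.4 MHz.
10.4 MHz ≤ fs/2 = 10.95 MHz, appears at 10.4 MHz.
55.3 MHz mod fs = 11.5 MHz.
11.5 MHz > fs/2 = 10.95 MHz, folds to fs − 11.5 MHz = 10.4 MHz.
80.1 MHz mod fs = 14.4 MHz.
14.4 MHz > fs/2 = 10.95 MHz, folds to fs − 14.4 MHz = 7.5 MHz.
6.6 MHz ≤ fs/2 = 10.95 MHz, passes unchanged.
32.3 MHz and 55.3 MHz both map to 10.4 MHz.

32.3 MHz, 55.3 MHz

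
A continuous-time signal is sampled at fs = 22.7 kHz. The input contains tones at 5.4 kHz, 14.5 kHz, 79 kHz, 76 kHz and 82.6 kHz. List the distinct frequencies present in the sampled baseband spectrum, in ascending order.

fs/2 = 11.35 kHz.
5.4 kHz ≤ fs/2 = 11.35 kHz, passes unchanged.
14.5 kHz > fs/2 = 11.35 kHz, folds to fs − 14.5 kHz = 8.2 kHz.
79 kHz mod fs = 10.9 kHz.
10.9 kHz ≤ fs/2 = 11.35 kHz, appears at 10.9 kHz.
76 kHz mod fs = 7.9 kHz.
7.9 kHz ≤ fs/2 = 11.35 kHz, appears at 7.9 kHz.
82.6 kHz mod fs = 14.5 kHz.
14.5 kHz > fs/2 = 11.35 kHz, folds to fs − 14.5 kHz = 8.2 kHz.
Distinct values: {5.4 kHz, 7.9 kHz, 8.2 kHz, 10.9 kHz}.

5.4 kHz, 7.9 kHz, 8.2 kHz, 10.9 kHz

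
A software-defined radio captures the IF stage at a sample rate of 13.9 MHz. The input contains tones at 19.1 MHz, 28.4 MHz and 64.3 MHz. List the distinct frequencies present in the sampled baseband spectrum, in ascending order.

0.6 MHz, 5.2 MHz

fs/2 = 6.95 MHz.
19.1 MHz mod fs = 5.2 MHz.
5.2 MHz ≤ fs/2 = 6.95 MHz, appears at 5.2 MHz.
28.4 MHz mod fs = 0.6 MHz.
0.6 MHz ≤ fs/2 = 6.95 MHz, appears at 0.6 MHz.
64.3 MHz mod fs = 8.7 MHz.
8.7 MHz > fs/2 = 6.95 MHz, folds to fs − 8.7 MHz = 5.2 MHz.
Distinct values: {0.6 MHz, 5.2 MHz}.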